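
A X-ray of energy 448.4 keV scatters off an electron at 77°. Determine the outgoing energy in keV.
266.8884 keV

First convert energy to wavelength:
λ = hc/E, with hc ≈ 1239.842 keV·pm (i.e. 1239.842 eV·nm)

For E = 448.4 keV = 448400 eV:
λ = 1239.842 keV·pm / 448.4 keV
λ = 2.7650 pm

Calculate the Compton shift:
Δλ = λ_C(1 - cos(77°)) = 2.4263 × 0.7750
Δλ = 1.8805 pm

Final wavelength:
λ' = 2.7650 + 1.8805 = 4.6455 pm

Final energy:
E' = hc/λ' = 1239.842 / 4.6455 = 266.8884 keV

(Intermediate values are shown rounded; full precision is carried through to the final answer.)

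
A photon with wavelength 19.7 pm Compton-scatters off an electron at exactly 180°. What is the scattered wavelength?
24.5526 pm

Using the Compton formula: λ' = λ + λ_C(1 − cos θ)

For θ = 180°, cos θ = -1 (exact) = -1.0000, so:
1 − cos 180° = 1 − (-1) = 2.0000

Δλ = λ_C × 2.0000 = 2.4263 × 2.0000 = 4.8526 pm

λ' = 19.7 + 4.8526 = 24.5526 pm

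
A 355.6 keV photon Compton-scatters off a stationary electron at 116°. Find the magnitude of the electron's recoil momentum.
2.4690e-22 kg·m/s

The electron is initially at rest, so by conservation of momentum:
p⃗_e = p⃗₀ − p⃗'  (incident photon momentum minus scattered photon momentum)

Photon momentum magnitudes (p = h/λ = E/c):
λ₀ = hc/E₀ = 3.4866 pm → p₀ = h/λ₀ = 1.9004e-22 kg·m/s
Δλ = λ_C(1 − cos 116°) = 3.4899 pm
λ' = 6.9766 pm → p' = h/λ' = 9.4976e-23 kg·m/s

The scattered photon makes angle θ = 116° with the incident direction, so by the law of cosines:
|p⃗_e|² = p₀² + p'² − 2p₀p'cos θ
|p⃗_e|² = (1.9004e-22)² + (9.4976e-23)² − 2·1.9004e-22·9.4976e-23·cos(116°)
|p⃗_e| = 2.4690e-22 kg·m/s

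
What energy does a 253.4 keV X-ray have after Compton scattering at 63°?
199.4080 keV

First convert energy to wavelength:
λ = hc/E, with hc ≈ 1239.842 keV·pm (i.e. 1239.842 eV·nm)

For E = 253.4 keV = 253400 eV:
λ = 1239.842 keV·pm / 253.4 keV
λ = 4.8928 pm

Calculate the Compton shift:
Δλ = λ_C(1 - cos(63°)) = 2.4263 × 0.5460
Δλ = 1.3248 pm

Final wavelength:
λ' = 4.8928 + 1.3248 = 6.2176 pm

Final energy:
E' = hc/λ' = 1239.842 / 6.2176 = 199.4080 keV

(Intermediate values are shown rounded; full precision is carried through to the final answer.)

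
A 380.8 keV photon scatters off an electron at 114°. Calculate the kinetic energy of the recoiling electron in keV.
194.8906 keV

By energy conservation: K_e = E_initial - E_final

First find the scattered photon energy:
Initial wavelength: λ = hc/E = 3.2559 pm
Compton shift: Δλ = λ_C(1 - cos(114°)) = 3.4132 pm
Final wavelength: λ' = 3.2559 + 3.4132 = 6.6691 pm
Final photon energy: E' = hc/λ' = 185.9094 keV

Electron kinetic energy:
K_e = E - E' = 380.8000 - 185.9094 = 194.8906 keV

(Intermediate values are shown rounded; full precision is carried through to the final answer.)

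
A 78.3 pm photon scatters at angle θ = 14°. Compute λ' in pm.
78.3721 pm

Using the Compton scattering formula:
λ' = λ + Δλ = λ + λ_C(1 - cos θ)

Given:
- Initial wavelength λ = 78.3 pm
- Scattering angle θ = 14°
- Compton wavelength λ_C ≈ 2.4263 pm

Calculate the shift:
Δλ = 2.4263 × (1 - cos(14°))
Δλ = 2.4263 × 0.0297
Δλ = 0.0721 pm

Final wavelength:
λ' = 78.3 + 0.0721 = 78.3721 pm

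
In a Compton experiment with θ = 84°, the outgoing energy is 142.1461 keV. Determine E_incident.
189.3000 keV

Convert final energy to wavelength (hc ≈ 1239.842 keV·pm):
λ' = hc/E' = 1239.842 / 142.1461 = 8.7223 pm

Calculate the Compton shift:
Δλ = λ_C(1 - cos(84°))
Δλ = 2.4263 × (1 - cos(84°))
Δλ = 2.1727 pm

Initial wavelength:
λ = λ' - Δλ = 8.7223 - 2.1727 = 6.5496 pm

Initial energy:
E = hc/λ = 1239.842 / 6.5496 = 189.3000 keV

(Intermediate values are shown rounded; full precision is carried through to the final answer.)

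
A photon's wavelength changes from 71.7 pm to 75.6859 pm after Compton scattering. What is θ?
130.00°

First find the wavelength shift:
Δλ = λ' - λ = 75.6859 - 71.7 = 3.9859 pm

Using Δλ = λ_C(1 - cos θ), with λ_C = h/(m_e·c) ≈ 2.42631024 pm:
cos θ = 1 - Δλ/λ_C
cos θ = 1 - 3.9859/2.42631024
cos θ = -0.642783

θ = arccos(-0.642783)
θ = 130.00°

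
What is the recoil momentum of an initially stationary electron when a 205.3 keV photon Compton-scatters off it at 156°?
1.6829e-22 kg·m/s

The electron is initially at rest, so by conservation of momentum:
p⃗_e = p⃗₀ − p⃗'  (incident photon momentum minus scattered photon momentum)

Photon momentum magnitudes (p = h/λ = E/c):
λ₀ = hc/E₀ = 6.0392 pm → p₀ = h/λ₀ = 1.0972e-22 kg·m/s
Δλ = λ_C(1 − cos 156°) = 4.6429 pm
λ' = 10.6820 pm → p' = h/λ' = 6.2030e-23 kg·m/s

The scattered photon makes angle θ = 156° with the incident direction, so by the law of cosines:
|p⃗_e|² = p₀² + p'² − 2p₀p'cos θ
|p⃗_e|² = (1.0972e-22)² + (6.2030e-23)² − 2·1.0972e-22·6.2030e-23·cos(156°)
|p⃗_e| = 1.6829e-22 kg·m/s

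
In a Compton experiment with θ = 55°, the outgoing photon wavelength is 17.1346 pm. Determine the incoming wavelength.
16.1000 pm

From λ' = λ + Δλ, we have λ = λ' - Δλ

First calculate the Compton shift:
Δλ = λ_C(1 - cos θ)
Δλ = 2.4263 × (1 - cos(55°))
Δλ = 2.4263 × 0.4264
Δλ = 1.0346 pm

Initial wavelength:
λ = λ' - Δλ
λ = 17.1346 - 1.0346
λ = 16.1000 pm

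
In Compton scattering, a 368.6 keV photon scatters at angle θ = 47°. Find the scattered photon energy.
299.8248 keV

First convert energy to wavelength:
λ = hc/E, with hc ≈ 1239.842 keV·pm (i.e. 1239.842 eV·nm)

For E = 368.6 keV = 368600 eV:
λ = 1239.842 keV·pm / 368.6 keV
λ = 3.3637 pm

Calculate the Compton shift:
Δλ = λ_C(1 - cos(47°)) = 2.4263 × 0.3180
Δλ = 0.7716 pm

Final wavelength:
λ' = 3.3637 + 0.7716 = 4.1352 pm

Final energy:
E' = hc/λ' = 1239.842 / 4.1352 = 299.8248 keV

(Intermediate values are shown rounded; full precision is carried through to the final answer.)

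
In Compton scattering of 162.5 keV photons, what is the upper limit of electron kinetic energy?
63.1729 keV

Maximum energy transfer occurs at θ = 180° (backscattering).

Initial photon: E₀ = 162.5 keV → λ₀ = 7.6298 pm

Maximum Compton shift (at 180°):
Δλ_max = 2λ_C = 2 × 2.4263 = 4.8526 pm

Final wavelength:
λ' = 7.6298 + 4.8526 = 12.4824 pm

Minimum photon energy (maximum energy to electron):
E'_min = hc/λ' = 99.3271 keV

Maximum electron kinetic energy:
K_max = E₀ - E'_min = 162.5000 - 99.3271 = 63.1729 keV

(Intermediate values are shown rounded; full precision is carried through to the final answer.)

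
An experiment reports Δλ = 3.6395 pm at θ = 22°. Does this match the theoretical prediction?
No, inconsistent

Calculate the expected shift for θ = 22°:

Δλ_expected = λ_C(1 - cos(22°))
Δλ_expected = 2.4263 × (1 - cos(22°))
Δλ_expected = 2.4263 × 0.0728
Δλ_expected = 0.1767 pm

Given shift: 3.6395 pm
Expected shift: 0.1767 pm
Difference: 3.4628 pm

The values do not match. The given shift corresponds to θ ≈ 120.0°, not 22°.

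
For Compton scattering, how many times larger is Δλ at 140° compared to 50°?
140° produces the larger shift by a factor of 4.944

Calculate both shifts using Δλ = λ_C(1 - cos θ):

For θ₁ = 50°:
Δλ₁ = 2.4263 × (1 - cos(50°))
Δλ₁ = 2.4263 × 0.3572
Δλ₁ = 0.8667 pm

For θ₂ = 140°:
Δλ₂ = 2.4263 × (1 - cos(140°))
Δλ₂ = 2.4263 × 1.7660
Δλ₂ = 4.2850 pm

The 140° angle produces the larger shift.
Ratio: 4.2850/0.8667 = 4.944

(Intermediate values are shown rounded; full precision is carried through to the final answer.)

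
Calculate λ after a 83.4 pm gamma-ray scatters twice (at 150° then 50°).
88.7943 pm

Apply Compton shift twice:

First scattering at θ₁ = 150°:
Δλ₁ = λ_C(1 - cos(150°))
Δλ₁ = 2.4263 × 1.8660
Δλ₁ = 4.5276 pm

After first scattering:
λ₁ = 83.4 + 4.5276 = 87.9276 pm

Second scattering at θ₂ = 50°:
Δλ₂ = λ_C(1 - cos(50°))
Δλ₂ = 2.4263 × 0.3572
Δλ₂ = 0.8667 pm

Final wavelength:
λ₂ = 87.9276 + 0.8667 = 88.7943 pm

Total shift: Δλ_total = 4.5276 + 0.8667 = 5.3943 pm

(Intermediate values are shown rounded; full precision is carried through to the final answer.)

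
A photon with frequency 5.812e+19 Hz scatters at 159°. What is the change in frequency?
2.768e+19 Hz (decrease)

Convert frequency to wavelength (c = 299792458 m/s):
λ₀ = c/f₀ = 299792458/5.812e+19 = 5.1581634e-12 m = 5.1582 pm

Calculate Compton shift:
Δλ = λ_C(1 - cos(159°)) = 4.6915 pm

Final wavelength:
λ' = λ₀ + Δλ = 5.1582 + 4.6915 = 9.8496 pm

Final frequency:
f' = c/λ' = 299792458/9.8496294e-12 = 3.0436928e+19 Hz

Frequency shift (decrease):
Δf = f₀ - f' = 5.812e+19 - 3.0436928e+19 = 2.768e+19 Hz

(Intermediate values are shown rounded; full precision is carried through to the final answer.)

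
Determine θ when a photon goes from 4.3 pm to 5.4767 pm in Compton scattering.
59.00°

First find the wavelength shift:
Δλ = λ' - λ = 5.4767 - 4.3 = 1.1767 pm

Using Δλ = λ_C(1 - cos θ), with λ_C = h/(m_e·c) ≈ 2.42631024 pm:
cos θ = 1 - Δλ/λ_C
cos θ = 1 - 1.1767/2.42631024
cos θ = 0.515025

θ = arccos(0.515025)
θ = 59.00°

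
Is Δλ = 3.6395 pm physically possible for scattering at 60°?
No, inconsistent

Calculate the expected shift for θ = 60°:

Δλ_expected = λ_C(1 - cos(60°))
Δλ_expected = 2.4263 × (1 - cos(60°))
Δλ_expected = 2.4263 × 0.5000
Δλ_expected = 1.2132 pm

Given shift: 3.6395 pm
Expected shift: 1.2132 pm
Difference: 2.4263 pm

The values do not match. The given shift corresponds to θ ≈ 120.0°, not 60°.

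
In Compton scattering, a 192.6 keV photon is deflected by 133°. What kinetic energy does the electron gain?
74.7269 keV

By energy conservation: K_e = E_initial - E_final

First find the scattered photon energy:
Initial wavelength: λ = hc/E = 6.4374 pm
Compton shift: Δλ = λ_C(1 - cos(133°)) = 4.0810 pm
Final wavelength: λ' = 6.4374 + 4.0810 = 10.5184 pm
Final photon energy: E' = hc/λ' = 117.8731 keV

Electron kinetic energy:
K_e = E - E' = 192.6000 - 117.8731 = 74.7269 keV

(Intermediate values are shown rounded; full precision is carried through to the final answer.)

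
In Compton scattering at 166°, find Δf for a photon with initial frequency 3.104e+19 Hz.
1.028e+19 Hz (decrease)

Convert frequency to wavelength (c = 299792458 m/s):
λ₀ = c/f₀ = 299792458/3.104e+19 = 9.6582622e-12 m = 9.6583 pm

Calculate Compton shift:
Δλ = λ_C(1 - cos(166°)) = 4.7805 pm

Final wavelength:
λ' = λ₀ + Δλ = 9.6583 + 4.7805 = 14.4388 pm

Final frequency:
f' = c/λ' = 299792458/1.4438811e-11 = 2.0762960e+19 Hz

Frequency shift (decrease):
Δf = f₀ - f' = 3.104e+19 - 2.0762960e+19 = 1.028e+19 Hz

(Intermediate values are shown rounded; full precision is carried through to the final answer.)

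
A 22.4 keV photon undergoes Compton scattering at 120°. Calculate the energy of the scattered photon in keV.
21.0180 keV

First convert energy to wavelength:
λ = hc/E, with hc ≈ 1239.842 keV·pm (i.e. 1239.842 eV·nm)

For E = 22.4 keV = 22400 eV:
λ = 1239.842 keV·pm / 22.4 keV
λ = 55.3501 pm

Calculate the Compton shift:
Δλ = λ_C(1 - cos(120°)) = 2.4263 × 1.5000
Δλ = 3.6395 pm

Final wavelength:
λ' = 55.3501 + 3.6395 = 58.9896 pm

Final energy:
E' = hc/λ' = 1239.842 / 58.9896 = 21.0180 keV

(Intermediate values are shown rounded; full precision is carried through to the final answer.)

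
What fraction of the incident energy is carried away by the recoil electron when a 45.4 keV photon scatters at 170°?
0.1499 (or 14.99%)

Calculate initial and final photon energies:

Initial: E₀ = 45.4 keV → λ₀ = 27.3093 pm
Compton shift: Δλ = 4.8158 pm
Final wavelength: λ' = 32.1251 pm
Final energy: E' = 38.5942 keV

Fractional energy loss:
(E₀ - E')/E₀ = (45.4000 - 38.5942)/45.4000
= 6.8058/45.4000
= 0.1499
= 14.99%

(Intermediate values are shown rounded; full precision is carried through to the final answer.)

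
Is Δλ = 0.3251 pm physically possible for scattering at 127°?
No, inconsistent

Calculate the expected shift for θ = 127°:

Δλ_expected = λ_C(1 - cos(127°))
Δλ_expected = 2.4263 × (1 - cos(127°))
Δλ_expected = 2.4263 × 1.6018
Δλ_expected = 3.8865 pm

Given shift: 0.3251 pm
Expected shift: 3.8865 pm
Difference: 3.5614 pm

The values do not match. The given shift corresponds to θ ≈ 30.0°, not 127°.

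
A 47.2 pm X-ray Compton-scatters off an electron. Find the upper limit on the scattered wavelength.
52.0526 pm (at θ = 180°)

The Compton shift is Δλ = λ_C(1 − cos θ).

Since cos θ ranges from −1 to 1, the factor (1 − cos θ) ranges from 0 to 2; the maximum shift occurs at θ = 180° (backscattering):
Δλ_max = 2λ_C = 2 × 2.4263 pm = 4.8526 pm

Maximum scattered wavelength:
λ'_max = λ₀ + Δλ_max = 47.2 + 4.8526 = 52.0526 pm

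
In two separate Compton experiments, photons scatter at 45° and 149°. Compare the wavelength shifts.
149° produces the larger shift by a factor of 6.341

Calculate both shifts using Δλ = λ_C(1 - cos θ):

For θ₁ = 45°:
Δλ₁ = 2.4263 × (1 - cos(45°))
Δλ₁ = 2.4263 × 0.2929
Δλ₁ = 0.7106 pm

For θ₂ = 149°:
Δλ₂ = 2.4263 × (1 - cos(149°))
Δλ₂ = 2.4263 × 1.8572
Δλ₂ = 4.5061 pm

The 149° angle produces the larger shift.
Ratio: 4.5061/0.7106 = 6.341

(Intermediate values are shown rounded; full precision is carried through to the final answer.)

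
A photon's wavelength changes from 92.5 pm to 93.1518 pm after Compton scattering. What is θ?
43.00°

First find the wavelength shift:
Δλ = λ' - λ = 93.1518 - 92.5 = 0.6518 pm

Using Δλ = λ_C(1 - cos θ), with λ_C = h/(m_e·c) ≈ 2.42631024 pm:
cos θ = 1 - Δλ/λ_C
cos θ = 1 - 0.6518/2.42631024
cos θ = 0.731362

θ = arccos(0.731362)
θ = 43.00°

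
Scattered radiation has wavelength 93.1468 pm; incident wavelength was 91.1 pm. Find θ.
81.00°

First find the wavelength shift:
Δλ = λ' - λ = 93.1468 - 91.1 = 2.0468 pm

Using Δλ = λ_C(1 - cos θ), with λ_C = h/(m_e·c) ≈ 2.42631024 pm:
cos θ = 1 - Δλ/λ_C
cos θ = 1 - 2.0468/2.42631024
cos θ = 0.156415

θ = arccos(0.156415)
θ = 81.00°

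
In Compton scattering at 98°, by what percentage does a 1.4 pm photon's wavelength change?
197.4277%

Calculate the Compton shift:
Δλ = λ_C(1 - cos(98°))
Δλ = 2.4263 × (1 - cos(98°))
Δλ = 2.4263 × 1.1392
Δλ = 2.7640 pm

Percentage change:
(Δλ/λ₀) × 100 = (2.7640/1.4) × 100
= 197.4277%

(Intermediate values are shown rounded; full precision is carried through to the final answer.)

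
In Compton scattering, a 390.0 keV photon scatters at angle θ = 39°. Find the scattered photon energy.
333.3092 keV

First convert energy to wavelength:
λ = hc/E, with hc ≈ 1239.842 keV·pm (i.e. 1239.842 eV·nm)

For E = 390.0 keV = 390000 eV:
λ = 1239.842 keV·pm / 390.0 keV
λ = 3.1791 pm

Calculate the Compton shift:
Δλ = λ_C(1 - cos(39°)) = 2.4263 × 0.2229
Δλ = 0.5407 pm

Final wavelength:
λ' = 3.1791 + 0.5407 = 3.7198 pm

Final energy:
E' = hc/λ' = 1239.842 / 3.7198 = 333.3092 keV

(Intermediate values are shown rounded; full precision is carried through to the final answer.)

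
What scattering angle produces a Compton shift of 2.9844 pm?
103.30°

From the Compton formula Δλ = λ_C(1 - cos θ), we can solve for θ:

cos θ = 1 - Δλ/λ_C

Given:
- Δλ = 2.9844 pm
- λ_C = h/(m_e·c) ≈ 2.42631024 pm

cos θ = 1 - 2.9844/2.42631024
cos θ = 1 - 1.230016
cos θ = -0.230016

θ = arccos(-0.230016)
θ = 103.30°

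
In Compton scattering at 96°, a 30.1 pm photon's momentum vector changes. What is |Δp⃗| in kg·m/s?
3.1404e-23 kg·m/s

Photon momentum magnitude is p = h/λ.

Initial momentum:
p₀ = h/λ = 6.6261e-34/3.0100e-11 = 2.2014e-23 kg·m/s

After scattering:
λ' = λ + Δλ = 30.1 + 2.6799 = 32.7799 pm
p' = h/λ' = 6.6261e-34/3.2780e-11 = 2.0214e-23 kg·m/s

Momentum is a vector; the scattered photon's direction makes angle θ = 96° with the incident direction. The magnitude of the vector change Δp⃗ = p⃗₀ − p⃗' is found from the law of cosines:
|Δp⃗|² = p₀² + p'² − 2p₀p'cos θ
|Δp⃗|² = (2.2014e-23)² + (2.0214e-23)² − 2·2.2014e-23·2.0214e-23·cos(96°)
|Δp⃗| = 3.1404e-23 kg·m/s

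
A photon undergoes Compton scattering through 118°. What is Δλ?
3.5654 pm

Using the Compton scattering formula:
Δλ = λ_C(1 - cos θ)

where λ_C = h/(m_e·c) ≈ 2.4263 pm is the Compton wavelength of an electron.

For θ = 118°:
cos(118°) = -0.4695
1 - cos(118°) = 1.4695

Δλ = 2.4263 × 1.4695
Δλ = 3.5654 pm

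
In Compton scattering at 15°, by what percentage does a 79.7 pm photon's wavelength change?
0.1037%

Calculate the Compton shift:
Δλ = λ_C(1 - cos(15°))
Δλ = 2.4263 × (1 - cos(15°))
Δλ = 2.4263 × 0.0341
Δλ = 0.0827 pm

Percentage change:
(Δλ/λ₀) × 100 = (0.0827/79.7) × 100
= 0.1037%

(Intermediate values are shown rounded; full precision is carried through to the final answer.)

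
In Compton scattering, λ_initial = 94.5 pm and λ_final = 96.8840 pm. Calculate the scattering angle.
89.00°

First find the wavelength shift:
Δλ = λ' - λ = 96.8840 - 94.5 = 2.3840 pm

Using Δλ = λ_C(1 - cos θ), with λ_C = h/(m_e·c) ≈ 2.42631024 pm:
cos θ = 1 - Δλ/λ_C
cos θ = 1 - 2.3840/2.42631024
cos θ = 0.017438

θ = arccos(0.017438)
θ = 89.00°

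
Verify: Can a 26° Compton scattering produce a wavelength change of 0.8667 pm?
No, inconsistent

Calculate the expected shift for θ = 26°:

Δλ_expected = λ_C(1 - cos(26°))
Δλ_expected = 2.4263 × (1 - cos(26°))
Δλ_expected = 2.4263 × 0.1012
Δλ_expected = 0.2456 pm

Given shift: 0.8667 pm
Expected shift: 0.2456 pm
Difference: 0.6212 pm

The values do not match. The given shift corresponds to θ ≈ 50.0°, not 26°.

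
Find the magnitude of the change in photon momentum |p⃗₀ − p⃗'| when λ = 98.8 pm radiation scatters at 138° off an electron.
1.2266e-23 kg·m/s

Photon momentum magnitude is p = h/λ.

Initial momentum:
p₀ = h/λ = 6.6261e-34/9.8800e-11 = 6.7065e-24 kg·m/s

After scattering:
λ' = λ + Δλ = 98.8 + 4.2294 = 103.0294 pm
p' = h/λ' = 6.6261e-34/1.0303e-10 = 6.4312e-24 kg·m/s

Momentum is a vector; the scattered photon's direction makes angle θ = 138° with the incident direction. The magnitude of the vector change Δp⃗ = p⃗₀ − p⃗' is found from the law of cosines:
|Δp⃗|² = p₀² + p'² − 2p₀p'cos θ
|Δp⃗|² = (6.7065e-24)² + (6.4312e-24)² − 2·6.7065e-24·6.4312e-24·cos(138°)
|Δp⃗| = 1.2266e-23 kg·m/s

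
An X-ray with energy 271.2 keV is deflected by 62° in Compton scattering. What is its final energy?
211.6163 keV

First convert energy to wavelength:
λ = hc/E, with hc ≈ 1239.842 keV·pm (i.e. 1239.842 eV·nm)

For E = 271.2 keV = 271200 eV:
λ = 1239.842 keV·pm / 271.2 keV
λ = 4.5717 pm

Calculate the Compton shift:
Δλ = λ_C(1 - cos(62°)) = 2.4263 × 0.5305
Δλ = 1.2872 pm

Final wavelength:
λ' = 4.5717 + 1.2872 = 5.8589 pm

Final energy:
E' = hc/λ' = 1239.842 / 5.8589 = 211.6163 keV

(Intermediate values are shown rounded; full precision is carried through to the final answer.)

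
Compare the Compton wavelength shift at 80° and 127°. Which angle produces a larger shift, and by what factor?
127° produces the larger shift by a factor of 1.938

Calculate both shifts using Δλ = λ_C(1 - cos θ):

For θ₁ = 80°:
Δλ₁ = 2.4263 × (1 - cos(80°))
Δλ₁ = 2.4263 × 0.8264
Δλ₁ = 2.0050 pm

For θ₂ = 127°:
Δλ₂ = 2.4263 × (1 - cos(127°))
Δλ₂ = 2.4263 × 1.6018
Δλ₂ = 3.8865 pm

The 127° angle produces the larger shift.
Ratio: 3.8865/2.0050 = 1.938

(Intermediate values are shown rounded; full precision is carried through to the final answer.)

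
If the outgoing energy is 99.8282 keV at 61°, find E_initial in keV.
111.0000 keV

Convert final energy to wavelength (hc ≈ 1239.842 keV·pm):
λ' = hc/E' = 1239.842 / 99.8282 = 12.4198 pm

Calculate the Compton shift:
Δλ = λ_C(1 - cos(61°))
Δλ = 2.4263 × (1 - cos(61°))
Δλ = 1.2500 pm

Initial wavelength:
λ = λ' - Δλ = 12.4198 - 1.2500 = 11.1697 pm

Initial energy:
E = hc/λ = 1239.842 / 11.1697 = 111.0000 keV

(Intermediate values are shown rounded; full precision is carried through to the final answer.)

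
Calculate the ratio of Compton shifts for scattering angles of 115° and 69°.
115° produces the larger shift by a factor of 2.217

Calculate both shifts using Δλ = λ_C(1 - cos θ):

For θ₁ = 69°:
Δλ₁ = 2.4263 × (1 - cos(69°))
Δλ₁ = 2.4263 × 0.6416
Δλ₁ = 1.5568 pm

For θ₂ = 115°:
Δλ₂ = 2.4263 × (1 - cos(115°))
Δλ₂ = 2.4263 × 1.4226
Δλ₂ = 3.4517 pm

The 115° angle produces the larger shift.
Ratio: 3.4517/1.5568 = 2.217

(Intermediate values are shown rounded; full precision is carried through to the final answer.)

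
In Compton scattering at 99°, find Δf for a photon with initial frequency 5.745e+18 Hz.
2.931e+17 Hz (decrease)

Convert frequency to wavelength (c = 299792458 m/s):
λ₀ = c/f₀ = 299792458/5.745e+18 = 5.2183195e-11 m = 52.1832 pm

Calculate Compton shift:
Δλ = λ_C(1 - cos(99°)) = 2.8059 pm

Final wavelength:
λ' = λ₀ + Δλ = 52.1832 + 2.8059 = 54.9891 pm

Final frequency:
f' = c/λ' = 299792458/5.4989064e-11 = 5.4518560e+18 Hz

Frequency shift (decrease):
Δf = f₀ - f' = 5.745e+18 - 5.4518560e+18 = 2.931e+17 Hz

(Intermediate values are shown rounded; full precision is carried through to the final answer.)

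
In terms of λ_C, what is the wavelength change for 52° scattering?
0.3843 λ_C

The Compton shift formula is:
Δλ = λ_C(1 - cos θ)

Dividing both sides by λ_C:
Δλ/λ_C = 1 - cos θ

For θ = 52°:
Δλ/λ_C = 1 - cos(52°)
Δλ/λ_C = 1 - 0.6157
Δλ/λ_C = 0.3843

This means the shift is 0.3843 × λ_C = 0.9325 pm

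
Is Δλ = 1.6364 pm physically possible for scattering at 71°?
Yes, consistent

Calculate the expected shift for θ = 71°:

Δλ_expected = λ_C(1 - cos(71°))
Δλ_expected = 2.4263 × (1 - cos(71°))
Δλ_expected = 2.4263 × 0.6744
Δλ_expected = 1.6364 pm

Given shift: 1.6364 pm
Expected shift: 1.6364 pm
Difference: 0.0000 pm

The values match. This is consistent with Compton scattering at the stated angle.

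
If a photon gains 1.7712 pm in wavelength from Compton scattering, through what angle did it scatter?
74.34°

From the Compton formula Δλ = λ_C(1 - cos θ), we can solve for θ:

cos θ = 1 - Δλ/λ_C

Given:
- Δλ = 1.7712 pm
- λ_C = h/(m_e·c) ≈ 2.42631024 pm

cos θ = 1 - 1.7712/2.42631024
cos θ = 1 - 0.729997
cos θ = 0.270003

θ = arccos(0.270003)
θ = 74.34°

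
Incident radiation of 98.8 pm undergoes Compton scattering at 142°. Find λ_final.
103.1383 pm

Using the Compton scattering formula:
λ' = λ + Δλ = λ + λ_C(1 - cos θ)

Given:
- Initial wavelength λ = 98.8 pm
- Scattering angle θ = 142°
- Compton wavelength λ_C ≈ 2.4263 pm

Calculate the shift:
Δλ = 2.4263 × (1 - cos(142°))
Δλ = 2.4263 × 1.7880
Δλ = 4.3383 pm

Final wavelength:
λ' = 98.8 + 4.3383 = 103.1383 pm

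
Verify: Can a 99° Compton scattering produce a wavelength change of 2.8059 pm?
Yes, consistent

Calculate the expected shift for θ = 99°:

Δλ_expected = λ_C(1 - cos(99°))
Δλ_expected = 2.4263 × (1 - cos(99°))
Δλ_expected = 2.4263 × 1.1564
Δλ_expected = 2.8059 pm

Given shift: 2.8059 pm
Expected shift: 2.8059 pm
Difference: 0.0000 pm

The values match. This is consistent with Compton scattering at the stated angle.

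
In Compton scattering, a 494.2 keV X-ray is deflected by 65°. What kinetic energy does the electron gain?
177.0800 keV

By energy conservation: K_e = E_initial - E_final

First find the scattered photon energy:
Initial wavelength: λ = hc/E = 2.5088 pm
Compton shift: Δλ = λ_C(1 - cos(65°)) = 1.4009 pm
Final wavelength: λ' = 2.5088 + 1.4009 = 3.9097 pm
Final photon energy: E' = hc/λ' = 317.1200 keV

Electron kinetic energy:
K_e = E - E' = 494.2000 - 317.1200 = 177.0800 keV

(Intermediate values are shown rounded; full precision is carried through to the final answer.)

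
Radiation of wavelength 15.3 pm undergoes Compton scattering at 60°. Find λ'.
16.5132 pm

Using the Compton formula: λ' = λ + λ_C(1 − cos θ)

For θ = 60°, cos θ = 1/2 (exact) = 0.5000, so:
1 − cos 60° = 1 − (1/2) = 0.5000

Δλ = λ_C × 0.5000 = 2.4263 × 0.5000 = 1.2132 pm

λ' = 15.3 + 1.2132 = 16.5132 pm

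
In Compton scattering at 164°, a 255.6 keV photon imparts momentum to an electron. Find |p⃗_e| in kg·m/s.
2.0377e-22 kg·m/s

The electron is initially at rest, so by conservation of momentum:
p⃗_e = p⃗₀ − p⃗'  (incident photon momentum minus scattered photon momentum)

Photon momentum magnitudes (p = h/λ = E/c):
λ₀ = hc/E₀ = 4.8507 pm → p₀ = h/λ₀ = 1.3660e-22 kg·m/s
Δλ = λ_C(1 − cos 164°) = 4.7586 pm
λ' = 9.6093 pm → p' = h/λ' = 6.8954e-23 kg·m/s

The scattered photon makes angle θ = 164° with the incident direction, so by the law of cosines:
|p⃗_e|² = p₀² + p'² − 2p₀p'cos θ
|p⃗_e|² = (1.3660e-22)² + (6.8954e-23)² − 2·1.3660e-22·6.8954e-23·cos(164°)
|p⃗_e| = 2.0377e-22 kg·m/s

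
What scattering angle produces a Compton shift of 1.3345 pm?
63.26°

From the Compton formula Δλ = λ_C(1 - cos θ), we can solve for θ:

cos θ = 1 - Δλ/λ_C

Given:
- Δλ = 1.3345 pm
- λ_C = h/(m_e·c) ≈ 2.42631024 pm

cos θ = 1 - 1.3345/2.42631024
cos θ = 1 - 0.550012
cos θ = 0.449988

θ = arccos(0.449988)
θ = 63.26°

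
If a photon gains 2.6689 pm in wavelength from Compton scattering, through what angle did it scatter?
95.74°

From the Compton formula Δλ = λ_C(1 - cos θ), we can solve for θ:

cos θ = 1 - Δλ/λ_C

Given:
- Δλ = 2.6689 pm
- λ_C = h/(m_e·c) ≈ 2.42631024 pm

cos θ = 1 - 2.6689/2.42631024
cos θ = 1 - 1.099983
cos θ = -0.099983

θ = arccos(-0.099983)
θ = 95.74°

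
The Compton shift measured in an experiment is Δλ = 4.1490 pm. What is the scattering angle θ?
135.24°

From the Compton formula Δλ = λ_C(1 - cos θ), we can solve for θ:

cos θ = 1 - Δλ/λ_C

Given:
- Δλ = 4.1490 pm
- λ_C = h/(m_e·c) ≈ 2.42631024 pm

cos θ = 1 - 4.1490/2.42631024
cos θ = 1 - 1.710004
cos θ = -0.710004

θ = arccos(-0.710004)
θ = 135.24°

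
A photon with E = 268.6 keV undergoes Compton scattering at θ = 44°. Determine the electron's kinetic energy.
34.5311 keV

By energy conservation: K_e = E_initial - E_final

First find the scattered photon energy:
Initial wavelength: λ = hc/E = 4.6159 pm
Compton shift: Δλ = λ_C(1 - cos(44°)) = 0.6810 pm
Final wavelength: λ' = 4.6159 + 0.6810 = 5.2969 pm
Final photon energy: E' = hc/λ' = 234.0689 keV

Electron kinetic energy:
K_e = E - E' = 268.6000 - 234.0689 = 34.5311 keV

(Intermediate values are shown rounded; full precision is carried through to the final answer.)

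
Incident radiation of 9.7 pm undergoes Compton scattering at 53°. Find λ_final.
10.6661 pm

Using the Compton scattering formula:
λ' = λ + Δλ = λ + λ_C(1 - cos θ)

Given:
- Initial wavelength λ = 9.7 pm
- Scattering angle θ = 53°
- Compton wavelength λ_C ≈ 2.4263 pm

Calculate the shift:
Δλ = 2.4263 × (1 - cos(53°))
Δλ = 2.4263 × 0.3982
Δλ = 0.9661 pm

Final wavelength:
λ' = 9.7 + 0.9661 = 10.6661 pm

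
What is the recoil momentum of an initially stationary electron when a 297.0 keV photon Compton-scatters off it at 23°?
6.2272e-23 kg·m/s

The electron is initially at rest, so by conservation of momentum:
p⃗_e = p⃗₀ − p⃗'  (incident photon momentum minus scattered photon momentum)

Photon momentum magnitudes (p = h/λ = E/c):
λ₀ = hc/E₀ = 4.1746 pm → p₀ = h/λ₀ = 1.5873e-22 kg·m/s
Δλ = λ_C(1 − cos 23°) = 0.1929 pm
λ' = 4.3674 pm → p' = h/λ' = 1.5172e-22 kg·m/s

The scattered photon makes angle θ = 23° with the incident direction, so by the law of cosines:
|p⃗_e|² = p₀² + p'² − 2p₀p'cos θ
|p⃗_e|² = (1.5873e-22)² + (1.5172e-22)² − 2·1.5873e-22·1.5172e-22·cos(23°)
|p⃗_e| = 6.2272e-23 kg·m/s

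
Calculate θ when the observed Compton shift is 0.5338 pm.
38.74°

From the Compton formula Δλ = λ_C(1 - cos θ), we can solve for θ:

cos θ = 1 - Δλ/λ_C

Given:
- Δλ = 0.5338 pm
- λ_C = h/(m_e·c) ≈ 2.42631024 pm

cos θ = 1 - 0.5338/2.42631024
cos θ = 1 - 0.220005
cos θ = 0.779995

θ = arccos(0.779995)
θ = 38.74°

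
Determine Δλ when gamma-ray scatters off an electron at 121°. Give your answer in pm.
3.6760 pm

Using the Compton scattering formula:
Δλ = λ_C(1 - cos θ)

where λ_C = h/(m_e·c) ≈ 2.4263 pm is the Compton wavelength of an electron.

For θ = 121°:
cos(121°) = -0.5150
1 - cos(121°) = 1.5150

Δλ = 2.4263 × 1.5150
Δλ = 3.6760 pm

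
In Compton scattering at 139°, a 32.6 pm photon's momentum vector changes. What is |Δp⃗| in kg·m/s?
3.5887e-23 kg·m/s

Photon momentum magnitude is p = h/λ.

Initial momentum:
p₀ = h/λ = 6.6261e-34/3.2600e-11 = 2.0325e-23 kg·m/s

After scattering:
λ' = λ + Δλ = 32.6 + 4.2575 = 36.8575 pm
p' = h/λ' = 6.6261e-34/3.6857e-11 = 1.7978e-23 kg·m/s

Momentum is a vector; the scattered photon's direction makes angle θ = 139° with the incident direction. The magnitude of the vector change Δp⃗ = p⃗₀ − p⃗' is found from the law of cosines:
|Δp⃗|² = p₀² + p'² − 2p₀p'cos θ
|Δp⃗|² = (2.0325e-23)² + (1.7978e-23)² − 2·2.0325e-23·1.7978e-23·cos(139°)
|Δp⃗| = 3.5887e-23 kg·m/s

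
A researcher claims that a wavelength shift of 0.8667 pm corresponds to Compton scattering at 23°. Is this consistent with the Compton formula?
No, inconsistent

Calculate the expected shift for θ = 23°:

Δλ_expected = λ_C(1 - cos(23°))
Δλ_expected = 2.4263 × (1 - cos(23°))
Δλ_expected = 2.4263 × 0.0795
Δλ_expected = 0.1929 pm

Given shift: 0.8667 pm
Expected shift: 0.1929 pm
Difference: 0.6738 pm

The values do not match. The given shift corresponds to θ ≈ 50.0°, not 23°.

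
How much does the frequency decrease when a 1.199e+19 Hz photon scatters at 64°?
6.197e+17 Hz (decrease)

Convert frequency to wavelength (c = 299792458 m/s):
λ₀ = c/f₀ = 299792458/1.199e+19 = 2.5003541e-11 m = 25.0035 pm

Calculate Compton shift:
Δλ = λ_C(1 - cos(64°)) = 1.3627 pm

Final wavelength:
λ' = λ₀ + Δλ = 25.0035 + 1.3627 = 26.3662 pm

Final frequency:
f' = c/λ' = 299792458/2.6366227e-11 = 1.1370321e+19 Hz

Frequency shift (decrease):
Δf = f₀ - f' = 1.199e+19 - 1.1370321e+19 = 6.197e+17 Hz

(Intermediate values are shown rounded; full precision is carried through to the final answer.)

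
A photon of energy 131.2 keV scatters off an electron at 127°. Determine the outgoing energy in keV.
92.9660 keV

First convert energy to wavelength:
λ = hc/E, with hc ≈ 1239.842 keV·pm (i.e. 1239.842 eV·nm)

For E = 131.2 keV = 131200 eV:
λ = 1239.842 keV·pm / 131.2 keV
λ = 9.4500 pm

Calculate the Compton shift:
Δλ = λ_C(1 - cos(127°)) = 2.4263 × 1.6018
Δλ = 3.8865 pm

Final wavelength:
λ' = 9.4500 + 3.8865 = 13.3365 pm

Final energy:
E' = hc/λ' = 1239.842 / 13.3365 = 92.9660 keV

(Intermediate values are shown rounded; full precision is carried through to the final answer.)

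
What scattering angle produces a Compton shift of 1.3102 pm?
62.61°

From the Compton formula Δλ = λ_C(1 - cos θ), we can solve for θ:

cos θ = 1 - Δλ/λ_C

Given:
- Δλ = 1.3102 pm
- λ_C = h/(m_e·c) ≈ 2.42631024 pm

cos θ = 1 - 1.3102/2.42631024
cos θ = 1 - 0.539997
cos θ = 0.460003

θ = arccos(0.460003)
θ = 62.61°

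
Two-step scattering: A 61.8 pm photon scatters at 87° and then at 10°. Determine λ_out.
64.1362 pm

Apply Compton shift twice:

First scattering at θ₁ = 87°:
Δλ₁ = λ_C(1 - cos(87°))
Δλ₁ = 2.4263 × 0.9477
Δλ₁ = 2.2993 pm

After first scattering:
λ₁ = 61.8 + 2.2993 = 64.0993 pm

Second scattering at θ₂ = 10°:
Δλ₂ = λ_C(1 - cos(10°))
Δλ₂ = 2.4263 × 0.0152
Δλ₂ = 0.0369 pm

Final wavelength:
λ₂ = 64.0993 + 0.0369 = 64.1362 pm

Total shift: Δλ_total = 2.2993 + 0.0369 = 2.3362 pm

(Intermediate values are shown rounded; full precision is carried through to the final answer.)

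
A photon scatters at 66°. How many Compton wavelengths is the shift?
0.5933 λ_C

The Compton shift formula is:
Δλ = λ_C(1 - cos θ)

Dividing both sides by λ_C:
Δλ/λ_C = 1 - cos θ

For θ = 66°:
Δλ/λ_C = 1 - cos(66°)
Δλ/λ_C = 1 - 0.4067
Δλ/λ_C = 0.5933

This means the shift is 0.5933 × λ_C = 1.4394 pm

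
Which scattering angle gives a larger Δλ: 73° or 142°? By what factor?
142° produces the larger shift by a factor of 2.527

Calculate both shifts using Δλ = λ_C(1 - cos θ):

For θ₁ = 73°:
Δλ₁ = 2.4263 × (1 - cos(73°))
Δλ₁ = 2.4263 × 0.7076
Δλ₁ = 1.7169 pm

For θ₂ = 142°:
Δλ₂ = 2.4263 × (1 - cos(142°))
Δλ₂ = 2.4263 × 1.7880
Δλ₂ = 4.3383 pm

The 142° angle produces the larger shift.
Ratio: 4.3383/1.7169 = 2.527

(Intermediate values are shown rounded; full precision is carried through to the final answer.)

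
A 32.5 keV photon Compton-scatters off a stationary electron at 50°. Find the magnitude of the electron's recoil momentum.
1.4522e-23 kg·m/s

The electron is initially at rest, so by conservation of momentum:
p⃗_e = p⃗₀ − p⃗'  (incident photon momentum minus scattered photon momentum)

Photon momentum magnitudes (p = h/λ = E/c):
λ₀ = hc/E₀ = 38.1490 pm → p₀ = h/λ₀ = 1.7369e-23 kg·m/s
Δλ = λ_C(1 − cos 50°) = 0.8667 pm
λ' = 39.0157 pm → p' = h/λ' = 1.6983e-23 kg·m/s

The scattered photon makes angle θ = 50° with the incident direction, so by the law of cosines:
|p⃗_e|² = p₀² + p'² − 2p₀p'cos θ
|p⃗_e|² = (1.7369e-23)² + (1.6983e-23)² − 2·1.7369e-23·1.6983e-23·cos(50°)
|p⃗_e| = 1.4522e-23 kg·m/s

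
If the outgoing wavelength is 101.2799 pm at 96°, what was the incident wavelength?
98.6000 pm

From λ' = λ + Δλ, we have λ = λ' - Δλ

First calculate the Compton shift:
Δλ = λ_C(1 - cos θ)
Δλ = 2.4263 × (1 - cos(96°))
Δλ = 2.4263 × 1.1045
Δλ = 2.6799 pm

Initial wavelength:
λ = λ' - Δλ
λ = 101.2799 - 2.6799
λ = 98.6000 pm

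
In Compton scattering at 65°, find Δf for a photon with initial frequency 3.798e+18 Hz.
6.623e+16 Hz (decrease)

Convert frequency to wavelength (c = 299792458 m/s):
λ₀ = c/f₀ = 299792458/3.798e+18 = 7.8934296e-11 m = 78.9343 pm

Calculate Compton shift:
Δλ = λ_C(1 - cos(65°)) = 1.4009 pm

Final wavelength:
λ' = λ₀ + Δλ = 78.9343 + 1.4009 = 80.3352 pm

Final frequency:
f' = c/λ' = 299792458/8.0335204e-11 = 3.7317694e+18 Hz

Frequency shift (decrease):
Δf = f₀ - f' = 3.798e+18 - 3.7317694e+18 = 6.623e+16 Hz

(Intermediate values are shown rounded; full precision is carried through to the final answer.)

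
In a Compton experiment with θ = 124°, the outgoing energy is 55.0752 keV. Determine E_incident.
66.2001 keV

Convert final energy to wavelength (hc ≈ 1239.842 keV·pm):
λ' = hc/E' = 1239.842 / 55.0752 = 22.5118 pm

Calculate the Compton shift:
Δλ = λ_C(1 - cos(124°))
Δλ = 2.4263 × (1 - cos(124°))
Δλ = 3.7831 pm

Initial wavelength:
λ = λ' - Δλ = 22.5118 - 3.7831 = 18.7287 pm

Initial energy:
E = hc/λ = 1239.842 / 18.7287 = 66.2001 keV

(Intermediate values are shown rounded; full precision is carried through to the final answer.)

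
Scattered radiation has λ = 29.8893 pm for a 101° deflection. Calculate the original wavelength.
27.0000 pm

From λ' = λ + Δλ, we have λ = λ' - Δλ

First calculate the Compton shift:
Δλ = λ_C(1 - cos θ)
Δλ = 2.4263 × (1 - cos(101°))
Δλ = 2.4263 × 1.1908
Δλ = 2.8893 pm

Initial wavelength:
λ = λ' - Δλ
λ = 29.8893 - 2.8893
λ = 27.0000 pm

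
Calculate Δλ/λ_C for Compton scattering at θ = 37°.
0.2014 λ_C

The Compton shift formula is:
Δλ = λ_C(1 - cos θ)

Dividing both sides by λ_C:
Δλ/λ_C = 1 - cos θ

For θ = 37°:
Δλ/λ_C = 1 - cos(37°)
Δλ/λ_C = 1 - 0.7986
Δλ/λ_C = 0.2014

This means the shift is 0.2014 × λ_C = 0.4886 pm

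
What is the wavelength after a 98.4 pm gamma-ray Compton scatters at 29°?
98.7042 pm

Using the Compton scattering formula:
λ' = λ + Δλ = λ + λ_C(1 - cos θ)

Given:
- Initial wavelength λ = 98.4 pm
- Scattering angle θ = 29°
- Compton wavelength λ_C ≈ 2.4263 pm

Calculate the shift:
Δλ = 2.4263 × (1 - cos(29°))
Δλ = 2.4263 × 0.1254
Δλ = 0.3042 pm

Final wavelength:
λ' = 98.4 + 0.3042 = 98.7042 pm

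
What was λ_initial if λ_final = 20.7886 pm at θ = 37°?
20.3000 pm

From λ' = λ + Δλ, we have λ = λ' - Δλ

First calculate the Compton shift:
Δλ = λ_C(1 - cos θ)
Δλ = 2.4263 × (1 - cos(37°))
Δλ = 2.4263 × 0.2014
Δλ = 0.4886 pm

Initial wavelength:
λ = λ' - Δλ
λ = 20.7886 - 0.4886
λ = 20.3000 pm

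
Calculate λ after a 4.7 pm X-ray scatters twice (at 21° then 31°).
5.2077 pm

Apply Compton shift twice:

First scattering at θ₁ = 21°:
Δλ₁ = λ_C(1 - cos(21°))
Δλ₁ = 2.4263 × 0.0664
Δλ₁ = 0.1612 pm

After first scattering:
λ₁ = 4.7 + 0.1612 = 4.8612 pm

Second scattering at θ₂ = 31°:
Δλ₂ = λ_C(1 - cos(31°))
Δλ₂ = 2.4263 × 0.1428
Δλ₂ = 0.3466 pm

Final wavelength:
λ₂ = 4.8612 + 0.3466 = 5.2077 pm

Total shift: Δλ_total = 0.1612 + 0.3466 = 0.5077 pm

(Intermediate values are shown rounded; full precision is carried through to the final answer.)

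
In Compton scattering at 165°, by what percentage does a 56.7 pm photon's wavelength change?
8.4126%

Calculate the Compton shift:
Δλ = λ_C(1 - cos(165°))
Δλ = 2.4263 × (1 - cos(165°))
Δλ = 2.4263 × 1.9659
Δλ = 4.7699 pm

Percentage change:
(Δλ/λ₀) × 100 = (4.7699/56.7) × 100
= 8.4126%

(Intermediate values are shown rounded; full precision is carried through to the final answer.)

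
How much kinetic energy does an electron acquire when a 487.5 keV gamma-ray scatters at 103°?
262.7027 keV

By energy conservation: K_e = E_initial - E_final

First find the scattered photon energy:
Initial wavelength: λ = hc/E = 2.5433 pm
Compton shift: Δλ = λ_C(1 - cos(103°)) = 2.9721 pm
Final wavelength: λ' = 2.5433 + 2.9721 = 5.5154 pm
Final photon energy: E' = hc/λ' = 224.7973 keV

Electron kinetic energy:
K_e = E - E' = 487.5000 - 224.7973 = 262.7027 keV

(Intermediate values are shown rounded; full precision is carried through to the final answer.)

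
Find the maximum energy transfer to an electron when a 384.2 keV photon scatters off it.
230.7484 keV

Maximum energy transfer occurs at θ = 180° (backscattering).

Initial photon: E₀ = 384.2 keV → λ₀ = 3.2271 pm

Maximum Compton shift (at 180°):
Δλ_max = 2λ_C = 2 × 2.4263 = 4.8526 pm

Final wavelength:
λ' = 3.2271 + 4.8526 = 8.0797 pm

Minimum photon energy (maximum energy to electron):
E'_min = hc/λ' = 153.4516 keV

Maximum electron kinetic energy:
K_max = E₀ - E'_min = 384.2000 - 153.4516 = 230.7484 keV

(Intermediate values are shown rounded; full precision is carried through to the final answer.)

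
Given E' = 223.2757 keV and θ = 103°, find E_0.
480.4001 keV

Convert final energy to wavelength (hc ≈ 1239.842 keV·pm):
λ' = hc/E' = 1239.842 / 223.2757 = 5.5530 pm

Calculate the Compton shift:
Δλ = λ_C(1 - cos(103°))
Δλ = 2.4263 × (1 - cos(103°))
Δλ = 2.9721 pm

Initial wavelength:
λ = λ' - Δλ = 5.5530 - 2.9721 = 2.5809 pm

Initial energy:
E = hc/λ = 1239.842 / 2.5809 = 480.4001 keV

(Intermediate values are shown rounded; full precision is carried through to the final answer.)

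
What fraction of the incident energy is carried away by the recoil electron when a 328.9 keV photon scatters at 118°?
0.4861 (or 48.61%)

Calculate initial and final photon energies:

Initial: E₀ = 328.9 keV → λ₀ = 3.7697 pm
Compton shift: Δλ = 3.5654 pm
Final wavelength: λ' = 7.3351 pm
Final energy: E' = 169.0296 keV

Fractional energy loss:
(E₀ - E')/E₀ = (328.9000 - 169.0296)/328.9000
= 159.8704/328.9000
= 0.4861
= 48.61%

(Intermediate values are shown rounded; full precision is carried through to the final answer.)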